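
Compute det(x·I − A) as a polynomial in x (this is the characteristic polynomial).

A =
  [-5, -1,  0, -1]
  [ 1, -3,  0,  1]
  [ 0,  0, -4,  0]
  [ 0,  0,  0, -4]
x^4 + 16*x^3 + 96*x^2 + 256*x + 256

Expanding det(x·I − A) (e.g. by cofactor expansion or by noting that A is similar to its Jordan form J, which has the same characteristic polynomial as A) gives
  χ_A(x) = x^4 + 16*x^3 + 96*x^2 + 256*x + 256
which factors as (x + 4)^4. The eigenvalues (with algebraic multiplicities) are λ = -4 with multiplicity 4.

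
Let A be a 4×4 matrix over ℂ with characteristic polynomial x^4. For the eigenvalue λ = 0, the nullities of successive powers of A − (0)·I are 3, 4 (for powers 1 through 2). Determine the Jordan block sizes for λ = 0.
Block sizes for λ = 0: [2, 1, 1]

From the dimensions of kernels of powers, the number of Jordan blocks of size at least j is d_j − d_{j−1} where d_j = dim ker(N^j) (with d_0 = 0). Computing the differences gives [3, 1].
The number of blocks of size exactly k is (#blocks of size ≥ k) − (#blocks of size ≥ k + 1), so the partition is: 2 block(s) of size 1, 1 block(s) of size 2.
In nonincreasing order the block sizes are [2, 1, 1].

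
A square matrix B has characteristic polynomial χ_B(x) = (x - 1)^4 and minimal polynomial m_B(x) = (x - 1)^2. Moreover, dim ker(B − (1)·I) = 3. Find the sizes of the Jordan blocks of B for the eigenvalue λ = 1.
Block sizes for λ = 1: [2, 1, 1]

Step 1 — from the characteristic polynomial, algebraic multiplicity of λ = 1 is 4. From dim ker(B − (1)·I) = 3, there are exactly 3 Jordan blocks for λ = 1.
Step 2 — from the minimal polynomial, the factor (x − 1)^2 tells us the largest block for λ = 1 has size 2.
Step 3 — with total size 4, 3 blocks, and largest block 2, the block sizes (in nonincreasing order) are [2, 1, 1].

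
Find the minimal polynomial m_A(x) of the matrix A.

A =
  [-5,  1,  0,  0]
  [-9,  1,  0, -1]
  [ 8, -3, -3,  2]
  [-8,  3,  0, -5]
x^3 + 9*x^2 + 27*x + 27

The characteristic polynomial is χ_A(x) = (x + 3)^4, so the eigenvalues are known. The minimal polynomial is
  m_A(x) = Π_λ (x − λ)^{k_λ}
where k_λ is the size of the *largest* Jordan block for λ (equivalently, the smallest k with (A − λI)^k v = 0 for every generalised eigenvector v of λ).

  λ = -3: largest Jordan block has size 3, contributing (x + 3)^3

So m_A(x) = (x + 3)^3 = x^3 + 9*x^2 + 27*x + 27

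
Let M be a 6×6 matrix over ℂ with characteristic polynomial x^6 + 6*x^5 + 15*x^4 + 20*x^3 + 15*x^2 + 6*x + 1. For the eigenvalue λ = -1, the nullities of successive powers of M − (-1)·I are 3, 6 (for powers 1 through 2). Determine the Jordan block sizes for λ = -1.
Block sizes for λ = -1: [2, 2, 2]

From the dimensions of kernels of powers, the number of Jordan blocks of size at least j is d_j − d_{j−1} where d_j = dim ker(N^j) (with d_0 = 0). Computing the differences gives [3, 3].
The number of blocks of size exactly k is (#blocks of size ≥ k) − (#blocks of size ≥ k + 1), so the partition is: 3 block(s) of size 2.
In nonincreasing order the block sizes are [2, 2, 2].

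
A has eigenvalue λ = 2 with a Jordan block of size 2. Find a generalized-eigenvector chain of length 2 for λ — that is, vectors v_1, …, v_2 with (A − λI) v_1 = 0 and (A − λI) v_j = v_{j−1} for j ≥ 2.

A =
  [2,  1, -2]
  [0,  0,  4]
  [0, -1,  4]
A Jordan chain for λ = 2 of length 2:
v_1 = (1, -2, -1)ᵀ
v_2 = (0, 1, 0)ᵀ

Let N = A − (2)·I. We want v_2 with N^2 v_2 = 0 but N^1 v_2 ≠ 0; then v_{j-1} := N · v_j for j = 2, …, 2.

Pick v_2 = (0, 1, 0)ᵀ.
Then v_1 = N · v_2 = (1, -2, -1)ᵀ.

Sanity check: (A − (2)·I) v_1 = (0, 0, 0)ᵀ = 0. ✓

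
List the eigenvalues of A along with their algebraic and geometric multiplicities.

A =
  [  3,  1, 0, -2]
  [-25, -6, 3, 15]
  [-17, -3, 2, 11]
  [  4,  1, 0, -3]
λ = -1: alg = 4, geom = 2

Step 1 — factor the characteristic polynomial to read off the algebraic multiplicities:
  χ_A(x) = (x + 1)^4

Step 2 — compute geometric multiplicities via the rank-nullity identity g(λ) = n − rank(A − λI):
  rank(A − (-1)·I) = 2, so dim ker(A − (-1)·I) = n − 2 = 2

Summary:
  λ = -1: algebraic multiplicity = 4, geometric multiplicity = 2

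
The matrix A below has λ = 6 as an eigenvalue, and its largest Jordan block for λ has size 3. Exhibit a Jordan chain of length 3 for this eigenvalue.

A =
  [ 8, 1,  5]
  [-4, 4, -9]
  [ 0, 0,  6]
A Jordan chain for λ = 6 of length 3:
v_1 = (1, -2, 0)ᵀ
v_2 = (5, -9, 0)ᵀ
v_3 = (0, 0, 1)ᵀ

Let N = A − (6)·I. We want v_3 with N^3 v_3 = 0 but N^2 v_3 ≠ 0; then v_{j-1} := N · v_j for j = 3, …, 2.

Pick v_3 = (0, 0, 1)ᵀ.
Then v_2 = N · v_3 = (5, -9, 0)ᵀ.
Then v_1 = N · v_2 = (1, -2, 0)ᵀ.

Sanity check: (A − (6)·I) v_1 = (0, 0, 0)ᵀ = 0. ✓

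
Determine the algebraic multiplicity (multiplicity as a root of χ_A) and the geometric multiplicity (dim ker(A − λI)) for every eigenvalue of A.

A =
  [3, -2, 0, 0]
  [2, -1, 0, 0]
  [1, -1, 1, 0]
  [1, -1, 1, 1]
λ = 1: alg = 4, geom = 2

Step 1 — factor the characteristic polynomial to read off the algebraic multiplicities:
  χ_A(x) = (x - 1)^4

Step 2 — compute geometric multiplicities via the rank-nullity identity g(λ) = n − rank(A − λI):
  rank(A − (1)·I) = 2, so dim ker(A − (1)·I) = n − 2 = 2

Summary:
  λ = 1: algebraic multiplicity = 4, geometric multiplicity = 2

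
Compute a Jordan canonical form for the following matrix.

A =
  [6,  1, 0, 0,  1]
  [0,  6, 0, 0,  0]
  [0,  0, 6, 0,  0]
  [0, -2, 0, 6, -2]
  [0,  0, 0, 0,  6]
J_2(6) ⊕ J_1(6) ⊕ J_1(6) ⊕ J_1(6)

The characteristic polynomial is
  det(x·I − A) = x^5 - 30*x^4 + 360*x^3 - 2160*x^2 + 6480*x - 7776 = (x - 6)^5

Eigenvalues and multiplicities (the geometric multiplicity of λ is n − rank(A − λI), which equals the number of Jordan blocks for λ):
  λ = 6: algebraic multiplicity = 5, geometric multiplicity = 4

Determining the block sizes for each eigenvalue:
  λ = 6: 4 blocks summing to 5 forces exactly one block of size 2 and the rest size 1 → block sizes [2, 1, 1, 1]

Assembling the blocks gives a Jordan form
J =
  [6, 1, 0, 0, 0]
  [0, 6, 0, 0, 0]
  [0, 0, 6, 0, 0]
  [0, 0, 0, 6, 0]
  [0, 0, 0, 0, 6]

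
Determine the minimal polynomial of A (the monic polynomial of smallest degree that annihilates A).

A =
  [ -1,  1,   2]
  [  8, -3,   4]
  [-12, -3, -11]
x^2 + 10*x + 25

The characteristic polynomial is χ_A(x) = (x + 5)^3, so the eigenvalues are known. The minimal polynomial is
  m_A(x) = Π_λ (x − λ)^{k_λ}
where k_λ is the size of the *largest* Jordan block for λ (equivalently, the smallest k with (A − λI)^k v = 0 for every generalised eigenvector v of λ).

  λ = -5: largest Jordan block has size 2, contributing (x + 5)^2

So m_A(x) = (x + 5)^2 = x^2 + 10*x + 25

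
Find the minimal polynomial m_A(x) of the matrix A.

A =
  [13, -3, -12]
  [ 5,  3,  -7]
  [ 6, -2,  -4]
x^3 - 12*x^2 + 48*x - 64

The characteristic polynomial is χ_A(x) = (x - 4)^3, so the eigenvalues are known. The minimal polynomial is
  m_A(x) = Π_λ (x − λ)^{k_λ}
where k_λ is the size of the *largest* Jordan block for λ (equivalently, the smallest k with (A − λI)^k v = 0 for every generalised eigenvector v of λ).

  λ = 4: largest Jordan block has size 3, contributing (x − 4)^3

So m_A(x) = (x - 4)^3 = x^3 - 12*x^2 + 48*x - 64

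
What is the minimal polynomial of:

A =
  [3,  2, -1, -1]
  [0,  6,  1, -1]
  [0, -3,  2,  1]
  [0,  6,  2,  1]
x^3 - 9*x^2 + 27*x - 27

The characteristic polynomial is χ_A(x) = (x - 3)^4, so the eigenvalues are known. The minimal polynomial is
  m_A(x) = Π_λ (x − λ)^{k_λ}
where k_λ is the size of the *largest* Jordan block for λ (equivalently, the smallest k with (A − λI)^k v = 0 for every generalised eigenvector v of λ).

  λ = 3: largest Jordan block has size 3, contributing (x − 3)^3

So m_A(x) = (x - 3)^3 = x^3 - 9*x^2 + 27*x - 27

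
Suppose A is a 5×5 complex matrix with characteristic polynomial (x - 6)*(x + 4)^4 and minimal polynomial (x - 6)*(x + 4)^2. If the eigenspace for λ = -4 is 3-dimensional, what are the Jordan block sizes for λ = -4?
Block sizes for λ = -4: [2, 1, 1]

Step 1 — from the characteristic polynomial, algebraic multiplicity of λ = -4 is 4. From dim ker(A − (-4)·I) = 3, there are exactly 3 Jordan blocks for λ = -4.
Step 2 — from the minimal polynomial, the factor (x + 4)^2 tells us the largest block for λ = -4 has size 2.
Step 3 — with total size 4, 3 blocks, and largest block 2, the block sizes (in nonincreasing order) are [2, 1, 1].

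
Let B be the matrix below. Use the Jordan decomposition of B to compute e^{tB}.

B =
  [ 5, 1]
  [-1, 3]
e^{tB} =
  [t*exp(4*t) + exp(4*t), t*exp(4*t)]
  [-t*exp(4*t), -t*exp(4*t) + exp(4*t)]

Strategy: write B = P · J · P⁻¹ where J is a Jordan canonical form, so e^{tB} = P · e^{tJ} · P⁻¹, and e^{tJ} can be computed block-by-block.

B has Jordan form
J =
  [4, 1]
  [0, 4]
(up to reordering of blocks).

Per-block formulas:
  For a 2×2 Jordan block J_2(4): exp(t · J_2(4)) = e^(4t)·(I + t·N), where N is the 2×2 nilpotent shift.

After assembling e^{tJ} and conjugating by P, we get:

e^{tB} =
  [t*exp(4*t) + exp(4*t), t*exp(4*t)]
  [-t*exp(4*t), -t*exp(4*t) + exp(4*t)]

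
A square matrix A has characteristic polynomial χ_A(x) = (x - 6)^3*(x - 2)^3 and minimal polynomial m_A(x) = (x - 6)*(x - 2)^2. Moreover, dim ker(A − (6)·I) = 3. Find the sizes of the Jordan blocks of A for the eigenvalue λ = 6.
Block sizes for λ = 6: [1, 1, 1]

Step 1 — from the characteristic polynomial, algebraic multiplicity of λ = 6 is 3. From dim ker(A − (6)·I) = 3, there are exactly 3 Jordan blocks for λ = 6.
Step 2 — from the minimal polynomial, the factor (x − 6) tells us the largest block for λ = 6 has size 1.
Step 3 — with total size 3, 3 blocks, and largest block 1, the block sizes (in nonincreasing order) are [1, 1, 1].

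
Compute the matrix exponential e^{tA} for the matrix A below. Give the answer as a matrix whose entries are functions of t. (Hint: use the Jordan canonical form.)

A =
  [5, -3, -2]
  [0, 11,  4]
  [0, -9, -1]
e^{tA} =
  [exp(5*t), -3*t*exp(5*t), -2*t*exp(5*t)]
  [0, 6*t*exp(5*t) + exp(5*t), 4*t*exp(5*t)]
  [0, -9*t*exp(5*t), -6*t*exp(5*t) + exp(5*t)]

Strategy: write A = P · J · P⁻¹ where J is a Jordan canonical form, so e^{tA} = P · e^{tJ} · P⁻¹, and e^{tJ} can be computed block-by-block.

A has Jordan form
J =
  [5, 1, 0]
  [0, 5, 0]
  [0, 0, 5]
(up to reordering of blocks).

Per-block formulas:
  For a 2×2 Jordan block J_2(5): exp(t · J_2(5)) = e^(5t)·(I + t·N), where N is the 2×2 nilpotent shift.
  For a 1×1 block at λ = 5: exp(t · [5]) = [e^(5t)].

After assembling e^{tJ} and conjugating by P, we get:

e^{tA} =
  [exp(5*t), -3*t*exp(5*t), -2*t*exp(5*t)]
  [0, 6*t*exp(5*t) + exp(5*t), 4*t*exp(5*t)]
  [0, -9*t*exp(5*t), -6*t*exp(5*t) + exp(5*t)]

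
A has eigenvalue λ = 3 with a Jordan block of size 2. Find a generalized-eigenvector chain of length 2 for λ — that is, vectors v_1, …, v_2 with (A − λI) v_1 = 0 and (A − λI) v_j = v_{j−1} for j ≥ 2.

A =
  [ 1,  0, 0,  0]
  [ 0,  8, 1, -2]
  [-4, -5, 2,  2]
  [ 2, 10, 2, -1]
A Jordan chain for λ = 3 of length 2:
v_1 = (0, 5, -5, 10)ᵀ
v_2 = (0, 1, 0, 0)ᵀ

Let N = A − (3)·I. We want v_2 with N^2 v_2 = 0 but N^1 v_2 ≠ 0; then v_{j-1} := N · v_j for j = 2, …, 2.

Pick v_2 = (0, 1, 0, 0)ᵀ.
Then v_1 = N · v_2 = (0, 5, -5, 10)ᵀ.

Sanity check: (A − (3)·I) v_1 = (0, 0, 0, 0)ᵀ = 0. ✓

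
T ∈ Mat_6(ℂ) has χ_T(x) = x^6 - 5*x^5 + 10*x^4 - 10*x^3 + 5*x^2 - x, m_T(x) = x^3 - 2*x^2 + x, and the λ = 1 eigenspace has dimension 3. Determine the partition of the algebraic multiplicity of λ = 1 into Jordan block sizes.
Block sizes for λ = 1: [2, 2, 1]

Step 1 — from the characteristic polynomial, algebraic multiplicity of λ = 1 is 5. From dim ker(T − (1)·I) = 3, there are exactly 3 Jordan blocks for λ = 1.
Step 2 — from the minimal polynomial, the factor (x − 1)^2 tells us the largest block for λ = 1 has size 2.
Step 3 — with total size 5, 3 blocks, and largest block 2, the block sizes (in nonincreasing order) are [2, 2, 1].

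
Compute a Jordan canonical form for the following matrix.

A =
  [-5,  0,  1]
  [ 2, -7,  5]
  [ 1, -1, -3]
J_3(-5)

The characteristic polynomial is
  det(x·I − A) = x^3 + 15*x^2 + 75*x + 125 = (x + 5)^3

Eigenvalues and multiplicities (the geometric multiplicity of λ is n − rank(A − λI), which equals the number of Jordan blocks for λ):
  λ = -5: algebraic multiplicity = 3, geometric multiplicity = 1

Determining the block sizes for each eigenvalue:
  λ = -5: one block (gm = 1), so the single block has size am = 3 → block sizes [3]

Assembling the blocks gives a Jordan form
J =
  [-5,  1,  0]
  [ 0, -5,  1]
  [ 0,  0, -5]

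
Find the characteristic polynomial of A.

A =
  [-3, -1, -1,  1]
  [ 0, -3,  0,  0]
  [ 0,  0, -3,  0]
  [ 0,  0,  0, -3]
x^4 + 12*x^3 + 54*x^2 + 108*x + 81

Expanding det(x·I − A) (e.g. by cofactor expansion or by noting that A is similar to its Jordan form J, which has the same characteristic polynomial as A) gives
  χ_A(x) = x^4 + 12*x^3 + 54*x^2 + 108*x + 81
which factors as (x + 3)^4. The eigenvalues (with algebraic multiplicities) are λ = -3 with multiplicity 4.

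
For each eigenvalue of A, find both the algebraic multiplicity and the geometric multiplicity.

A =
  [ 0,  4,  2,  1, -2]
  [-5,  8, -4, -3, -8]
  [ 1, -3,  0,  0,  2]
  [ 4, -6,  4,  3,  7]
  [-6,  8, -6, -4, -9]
λ = 0: alg = 3, geom = 1; λ = 1: alg = 2, geom = 1

Step 1 — factor the characteristic polynomial to read off the algebraic multiplicities:
  χ_A(x) = x^3*(x - 1)^2

Step 2 — compute geometric multiplicities via the rank-nullity identity g(λ) = n − rank(A − λI):
  rank(A − (0)·I) = 4, so dim ker(A − (0)·I) = n − 4 = 1
  rank(A − (1)·I) = 4, so dim ker(A − (1)·I) = n − 4 = 1

Summary:
  λ = 0: algebraic multiplicity = 3, geometric multiplicity = 1
  λ = 1: algebraic multiplicity = 2, geometric multiplicity = 1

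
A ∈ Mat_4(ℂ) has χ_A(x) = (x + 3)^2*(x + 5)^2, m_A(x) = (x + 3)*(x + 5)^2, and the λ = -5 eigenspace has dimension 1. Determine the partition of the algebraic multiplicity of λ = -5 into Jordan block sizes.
Block sizes for λ = -5: [2]

Step 1 — from the characteristic polynomial, algebraic multiplicity of λ = -5 is 2. From dim ker(A − (-5)·I) = 1, there are exactly 1 Jordan blocks for λ = -5.
Step 2 — from the minimal polynomial, the factor (x + 5)^2 tells us the largest block for λ = -5 has size 2.
Step 3 — with total size 2, 1 blocks, and largest block 2, the block sizes (in nonincreasing order) are [2].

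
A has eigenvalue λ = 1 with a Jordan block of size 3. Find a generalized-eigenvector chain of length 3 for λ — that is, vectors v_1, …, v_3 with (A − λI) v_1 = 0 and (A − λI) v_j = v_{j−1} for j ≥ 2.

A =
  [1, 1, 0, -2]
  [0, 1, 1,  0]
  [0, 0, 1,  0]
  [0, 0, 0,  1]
A Jordan chain for λ = 1 of length 3:
v_1 = (1, 0, 0, 0)ᵀ
v_2 = (0, 1, 0, 0)ᵀ
v_3 = (0, 0, 1, 0)ᵀ

Let N = A − (1)·I. We want v_3 with N^3 v_3 = 0 but N^2 v_3 ≠ 0; then v_{j-1} := N · v_j for j = 3, …, 2.

Pick v_3 = (0, 0, 1, 0)ᵀ.
Then v_2 = N · v_3 = (0, 1, 0, 0)ᵀ.
Then v_1 = N · v_2 = (1, 0, 0, 0)ᵀ.

Sanity check: (A − (1)·I) v_1 = (0, 0, 0, 0)ᵀ = 0. ✓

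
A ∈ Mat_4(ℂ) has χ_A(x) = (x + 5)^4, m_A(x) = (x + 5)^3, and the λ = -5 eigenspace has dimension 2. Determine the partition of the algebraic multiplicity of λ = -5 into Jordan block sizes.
Block sizes for λ = -5: [3, 1]

Step 1 — from the characteristic polynomial, algebraic multiplicity of λ = -5 is 4. From dim ker(A − (-5)·I) = 2, there are exactly 2 Jordan blocks for λ = -5.
Step 2 — from the minimal polynomial, the factor (x + 5)^3 tells us the largest block for λ = -5 has size 3.
Step 3 — with total size 4, 2 blocks, and largest block 3, the block sizes (in nonincreasing order) are [3, 1].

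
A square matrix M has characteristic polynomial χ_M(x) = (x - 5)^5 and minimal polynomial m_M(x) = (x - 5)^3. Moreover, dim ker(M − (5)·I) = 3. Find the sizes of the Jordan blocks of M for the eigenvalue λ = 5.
Block sizes for λ = 5: [3, 1, 1]

Step 1 — from the characteristic polynomial, algebraic multiplicity of λ = 5 is 5. From dim ker(M − (5)·I) = 3, there are exactly 3 Jordan blocks for λ = 5.
Step 2 — from the minimal polynomial, the factor (x − 5)^3 tells us the largest block for λ = 5 has size 3.
Step 3 — with total size 5, 3 blocks, and largest block 3, the block sizes (in nonincreasing order) are [3, 1, 1].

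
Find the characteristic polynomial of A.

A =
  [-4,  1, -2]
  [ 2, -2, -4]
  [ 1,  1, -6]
x^3 + 12*x^2 + 48*x + 64

Expanding det(x·I − A) (e.g. by cofactor expansion or by noting that A is similar to its Jordan form J, which has the same characteristic polynomial as A) gives
  χ_A(x) = x^3 + 12*x^2 + 48*x + 64
which factors as (x + 4)^3. The eigenvalues (with algebraic multiplicities) are λ = -4 with multiplicity 3.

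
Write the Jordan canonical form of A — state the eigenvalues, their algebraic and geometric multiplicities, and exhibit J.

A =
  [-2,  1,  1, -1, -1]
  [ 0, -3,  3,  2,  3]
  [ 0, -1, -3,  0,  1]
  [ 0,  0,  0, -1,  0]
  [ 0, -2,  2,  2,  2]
J_2(-2) ⊕ J_1(-2) ⊕ J_1(-1) ⊕ J_1(0)

The characteristic polynomial is
  det(x·I − A) = x^5 + 7*x^4 + 18*x^3 + 20*x^2 + 8*x = x*(x + 1)*(x + 2)^3

Eigenvalues and multiplicities (the geometric multiplicity of λ is n − rank(A − λI), which equals the number of Jordan blocks for λ):
  λ = -2: algebraic multiplicity = 3, geometric multiplicity = 2
  λ = -1: algebraic multiplicity = 1, geometric multiplicity = 1
  λ = 0: algebraic multiplicity = 1, geometric multiplicity = 1

Determining the block sizes for each eigenvalue:
  λ = -2: 2 blocks summing to 3 forces exactly one block of size 2 and the rest size 1 → block sizes [2, 1]
  λ = -1: one block (gm = 1), so the single block has size am = 1 → block sizes [1]
  λ = 0: one block (gm = 1), so the single block has size am = 1 → block sizes [1]

Assembling the blocks gives a Jordan form
J =
  [-2,  1,  0,  0, 0]
  [ 0, -2,  0,  0, 0]
  [ 0,  0, -2,  0, 0]
  [ 0,  0,  0, -1, 0]
  [ 0,  0,  0,  0, 0]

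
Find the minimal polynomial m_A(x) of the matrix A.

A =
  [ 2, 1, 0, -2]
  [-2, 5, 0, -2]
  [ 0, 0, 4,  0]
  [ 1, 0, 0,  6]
x^3 - 13*x^2 + 56*x - 80

The characteristic polynomial is χ_A(x) = (x - 5)*(x - 4)^3, so the eigenvalues are known. The minimal polynomial is
  m_A(x) = Π_λ (x − λ)^{k_λ}
where k_λ is the size of the *largest* Jordan block for λ (equivalently, the smallest k with (A − λI)^k v = 0 for every generalised eigenvector v of λ).

  λ = 4: largest Jordan block has size 2, contributing (x − 4)^2
  λ = 5: largest Jordan block has size 1, contributing (x − 5)

So m_A(x) = (x - 5)*(x - 4)^2 = x^3 - 13*x^2 + 56*x - 80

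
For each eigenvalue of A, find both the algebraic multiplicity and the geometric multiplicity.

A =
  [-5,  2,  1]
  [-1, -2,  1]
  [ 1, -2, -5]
λ = -4: alg = 3, geom = 2

Step 1 — factor the characteristic polynomial to read off the algebraic multiplicities:
  χ_A(x) = (x + 4)^3

Step 2 — compute geometric multiplicities via the rank-nullity identity g(λ) = n − rank(A − λI):
  rank(A − (-4)·I) = 1, so dim ker(A − (-4)·I) = n − 1 = 2

Summary:
  λ = -4: algebraic multiplicity = 3, geometric multiplicity = 2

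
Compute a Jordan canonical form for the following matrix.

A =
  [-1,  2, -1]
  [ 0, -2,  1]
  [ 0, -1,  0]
J_3(-1)

The characteristic polynomial is
  det(x·I − A) = x^3 + 3*x^2 + 3*x + 1 = (x + 1)^3

Eigenvalues and multiplicities (the geometric multiplicity of λ is n − rank(A − λI), which equals the number of Jordan blocks for λ):
  λ = -1: algebraic multiplicity = 3, geometric multiplicity = 1

Determining the block sizes for each eigenvalue:
  λ = -1: one block (gm = 1), so the single block has size am = 3 → block sizes [3]

Assembling the blocks gives a Jordan form
J =
  [-1,  1,  0]
  [ 0, -1,  1]
  [ 0,  0, -1]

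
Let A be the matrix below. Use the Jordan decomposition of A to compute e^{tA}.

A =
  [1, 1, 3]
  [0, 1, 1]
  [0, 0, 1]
e^{tA} =
  [exp(t), t*exp(t), t^2*exp(t)/2 + 3*t*exp(t)]
  [0, exp(t), t*exp(t)]
  [0, 0, exp(t)]

Strategy: write A = P · J · P⁻¹ where J is a Jordan canonical form, so e^{tA} = P · e^{tJ} · P⁻¹, and e^{tJ} can be computed block-by-block.

A has Jordan form
J =
  [1, 1, 0]
  [0, 1, 1]
  [0, 0, 1]
(up to reordering of blocks).

Per-block formulas:
  For a 3×3 Jordan block J_3(1): exp(t · J_3(1)) = e^(1t)·(I + t·N + (t^2/2)·N^2), where N is the 3×3 nilpotent shift.

After assembling e^{tJ} and conjugating by P, we get:

e^{tA} =
  [exp(t), t*exp(t), t^2*exp(t)/2 + 3*t*exp(t)]
  [0, exp(t), t*exp(t)]
  [0, 0, exp(t)]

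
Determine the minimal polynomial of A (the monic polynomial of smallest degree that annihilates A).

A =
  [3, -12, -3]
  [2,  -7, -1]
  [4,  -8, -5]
x^2 + 6*x + 9

The characteristic polynomial is χ_A(x) = (x + 3)^3, so the eigenvalues are known. The minimal polynomial is
  m_A(x) = Π_λ (x − λ)^{k_λ}
where k_λ is the size of the *largest* Jordan block for λ (equivalently, the smallest k with (A − λI)^k v = 0 for every generalised eigenvector v of λ).

  λ = -3: largest Jordan block has size 2, contributing (x + 3)^2

So m_A(x) = (x + 3)^2 = x^2 + 6*x + 9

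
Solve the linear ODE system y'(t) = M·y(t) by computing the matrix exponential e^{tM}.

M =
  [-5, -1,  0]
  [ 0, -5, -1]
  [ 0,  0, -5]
e^{tM} =
  [exp(-5*t), -t*exp(-5*t), t^2*exp(-5*t)/2]
  [0, exp(-5*t), -t*exp(-5*t)]
  [0, 0, exp(-5*t)]

Strategy: write M = P · J · P⁻¹ where J is a Jordan canonical form, so e^{tM} = P · e^{tJ} · P⁻¹, and e^{tJ} can be computed block-by-block.

M has Jordan form
J =
  [-5,  1,  0]
  [ 0, -5,  1]
  [ 0,  0, -5]
(up to reordering of blocks).

Per-block formulas:
  For a 3×3 Jordan block J_3(-5): exp(t · J_3(-5)) = e^(-5t)·(I + t·N + (t^2/2)·N^2), where N is the 3×3 nilpotent shift.

After assembling e^{tJ} and conjugating by P, we get:

e^{tM} =
  [exp(-5*t), -t*exp(-5*t), t^2*exp(-5*t)/2]
  [0, exp(-5*t), -t*exp(-5*t)]
  [0, 0, exp(-5*t)]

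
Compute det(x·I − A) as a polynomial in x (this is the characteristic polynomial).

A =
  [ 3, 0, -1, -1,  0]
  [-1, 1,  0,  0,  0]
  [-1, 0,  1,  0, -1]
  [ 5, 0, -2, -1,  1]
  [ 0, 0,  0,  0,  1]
x^5 - 5*x^4 + 10*x^3 - 10*x^2 + 5*x - 1

Expanding det(x·I − A) (e.g. by cofactor expansion or by noting that A is similar to its Jordan form J, which has the same characteristic polynomial as A) gives
  χ_A(x) = x^5 - 5*x^4 + 10*x^3 - 10*x^2 + 5*x - 1
which factors as (x - 1)^5. The eigenvalues (with algebraic multiplicities) are λ = 1 with multiplicity 5.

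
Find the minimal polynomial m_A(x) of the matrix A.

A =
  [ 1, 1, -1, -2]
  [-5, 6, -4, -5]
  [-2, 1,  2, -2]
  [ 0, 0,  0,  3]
x^3 - 9*x^2 + 27*x - 27

The characteristic polynomial is χ_A(x) = (x - 3)^4, so the eigenvalues are known. The minimal polynomial is
  m_A(x) = Π_λ (x − λ)^{k_λ}
where k_λ is the size of the *largest* Jordan block for λ (equivalently, the smallest k with (A − λI)^k v = 0 for every generalised eigenvector v of λ).

  λ = 3: largest Jordan block has size 3, contributing (x − 3)^3

So m_A(x) = (x - 3)^3 = x^3 - 9*x^2 + 27*x - 27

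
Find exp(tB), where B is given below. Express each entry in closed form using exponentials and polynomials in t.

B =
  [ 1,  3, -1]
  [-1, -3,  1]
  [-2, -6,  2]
e^{tB} =
  [t + 1, 3*t, -t]
  [-t, 1 - 3*t, t]
  [-2*t, -6*t, 2*t + 1]

Strategy: write B = P · J · P⁻¹ where J is a Jordan canonical form, so e^{tB} = P · e^{tJ} · P⁻¹, and e^{tJ} can be computed block-by-block.

B has Jordan form
J =
  [0, 1, 0]
  [0, 0, 0]
  [0, 0, 0]
(up to reordering of blocks).

Per-block formulas:
  For a 1×1 block at λ = 0: exp(t · [0]) = [e^(0t)].
  For a 2×2 Jordan block J_2(0): exp(t · J_2(0)) = e^(0t)·(I + t·N), where N is the 2×2 nilpotent shift.

After assembling e^{tJ} and conjugating by P, we get:

e^{tB} =
  [t + 1, 3*t, -t]
  [-t, 1 - 3*t, t]
  [-2*t, -6*t, 2*t + 1]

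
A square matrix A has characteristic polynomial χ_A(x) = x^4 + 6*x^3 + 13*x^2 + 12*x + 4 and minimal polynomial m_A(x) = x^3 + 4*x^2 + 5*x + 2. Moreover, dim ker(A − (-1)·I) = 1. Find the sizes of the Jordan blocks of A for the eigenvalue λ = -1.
Block sizes for λ = -1: [2]

Step 1 — from the characteristic polynomial, algebraic multiplicity of λ = -1 is 2. From dim ker(A − (-1)·I) = 1, there are exactly 1 Jordan blocks for λ = -1.
Step 2 — from the minimal polynomial, the factor (x + 1)^2 tells us the largest block for λ = -1 has size 2.
Step 3 — with total size 2, 1 blocks, and largest block 2, the block sizes (in nonincreasing order) are [2].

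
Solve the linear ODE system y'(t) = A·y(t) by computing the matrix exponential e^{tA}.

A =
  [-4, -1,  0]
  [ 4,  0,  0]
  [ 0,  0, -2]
e^{tA} =
  [-2*t*exp(-2*t) + exp(-2*t), -t*exp(-2*t), 0]
  [4*t*exp(-2*t), 2*t*exp(-2*t) + exp(-2*t), 0]
  [0, 0, exp(-2*t)]

Strategy: write A = P · J · P⁻¹ where J is a Jordan canonical form, so e^{tA} = P · e^{tJ} · P⁻¹, and e^{tJ} can be computed block-by-block.

A has Jordan form
J =
  [-2,  1,  0]
  [ 0, -2,  0]
  [ 0,  0, -2]
(up to reordering of blocks).

Per-block formulas:
  For a 2×2 Jordan block J_2(-2): exp(t · J_2(-2)) = e^(-2t)·(I + t·N), where N is the 2×2 nilpotent shift.
  For a 1×1 block at λ = -2: exp(t · [-2]) = [e^(-2t)].

After assembling e^{tJ} and conjugating by P, we get:

e^{tA} =
  [-2*t*exp(-2*t) + exp(-2*t), -t*exp(-2*t), 0]
  [4*t*exp(-2*t), 2*t*exp(-2*t) + exp(-2*t), 0]
  [0, 0, exp(-2*t)]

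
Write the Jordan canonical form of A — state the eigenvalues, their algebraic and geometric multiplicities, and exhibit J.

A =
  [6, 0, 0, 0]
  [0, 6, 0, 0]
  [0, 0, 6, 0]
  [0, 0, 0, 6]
J_1(6) ⊕ J_1(6) ⊕ J_1(6) ⊕ J_1(6)

The characteristic polynomial is
  det(x·I − A) = x^4 - 24*x^3 + 216*x^2 - 864*x + 1296 = (x - 6)^4

Eigenvalues and multiplicities (the geometric multiplicity of λ is n − rank(A − λI), which equals the number of Jordan blocks for λ):
  λ = 6: algebraic multiplicity = 4, geometric multiplicity = 4

Determining the block sizes for each eigenvalue:
  λ = 6: gm = am = 4, so every block has size 1 → block sizes [1, 1, 1, 1]

Assembling the blocks gives a Jordan form
J =
  [6, 0, 0, 0]
  [0, 6, 0, 0]
  [0, 0, 6, 0]
  [0, 0, 0, 6]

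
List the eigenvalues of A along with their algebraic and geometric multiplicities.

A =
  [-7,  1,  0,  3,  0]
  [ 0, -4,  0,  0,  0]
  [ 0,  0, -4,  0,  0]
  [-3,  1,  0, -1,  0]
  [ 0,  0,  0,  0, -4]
λ = -4: alg = 5, geom = 4

Step 1 — factor the characteristic polynomial to read off the algebraic multiplicities:
  χ_A(x) = (x + 4)^5

Step 2 — compute geometric multiplicities via the rank-nullity identity g(λ) = n − rank(A − λI):
  rank(A − (-4)·I) = 1, so dim ker(A − (-4)·I) = n − 1 = 4

Summary:
  λ = -4: algebraic multiplicity = 5, geometric multiplicity = 4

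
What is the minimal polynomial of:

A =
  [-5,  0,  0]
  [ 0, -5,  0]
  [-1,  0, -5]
x^2 + 10*x + 25

The characteristic polynomial is χ_A(x) = (x + 5)^3, so the eigenvalues are known. The minimal polynomial is
  m_A(x) = Π_λ (x − λ)^{k_λ}
where k_λ is the size of the *largest* Jordan block for λ (equivalently, the smallest k with (A − λI)^k v = 0 for every generalised eigenvector v of λ).

  λ = -5: largest Jordan block has size 2, contributing (x + 5)^2

So m_A(x) = (x + 5)^2 = x^2 + 10*x + 25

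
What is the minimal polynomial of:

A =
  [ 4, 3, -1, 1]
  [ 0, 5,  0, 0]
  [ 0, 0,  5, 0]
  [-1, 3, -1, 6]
x^2 - 10*x + 25

The characteristic polynomial is χ_A(x) = (x - 5)^4, so the eigenvalues are known. The minimal polynomial is
  m_A(x) = Π_λ (x − λ)^{k_λ}
where k_λ is the size of the *largest* Jordan block for λ (equivalently, the smallest k with (A − λI)^k v = 0 for every generalised eigenvector v of λ).

  λ = 5: largest Jordan block has size 2, contributing (x − 5)^2

So m_A(x) = (x - 5)^2 = x^2 - 10*x + 25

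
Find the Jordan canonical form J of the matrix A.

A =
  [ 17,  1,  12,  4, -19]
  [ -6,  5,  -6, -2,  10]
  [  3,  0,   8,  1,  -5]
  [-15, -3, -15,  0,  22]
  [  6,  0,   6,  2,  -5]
J_2(5) ⊕ J_2(5) ⊕ J_1(5)

The characteristic polynomial is
  det(x·I − A) = x^5 - 25*x^4 + 250*x^3 - 1250*x^2 + 3125*x - 3125 = (x - 5)^5

Eigenvalues and multiplicities (the geometric multiplicity of λ is n − rank(A − λI), which equals the number of Jordan blocks for λ):
  λ = 5: algebraic multiplicity = 5, geometric multiplicity = 3

Determining the block sizes for each eigenvalue:
  λ = 5: with am = 5 and gm = 3, the partition is not yet determined (e.g. several partitions of 5 into 3 parts exist). Let N = A − (5)·I. Computing rank(N^1) = 2, rank(N^2) = 0; the number of blocks of size ≥ j is rank(N^{j−1}) − rank(N^j), giving [3, 2]. So we have 2 block(s) of size 2, 1 block(s) of size 1 → block sizes [2, 2, 1]

Assembling the blocks gives a Jordan form
J =
  [5, 1, 0, 0, 0]
  [0, 5, 0, 0, 0]
  [0, 0, 5, 1, 0]
  [0, 0, 0, 5, 0]
  [0, 0, 0, 0, 5]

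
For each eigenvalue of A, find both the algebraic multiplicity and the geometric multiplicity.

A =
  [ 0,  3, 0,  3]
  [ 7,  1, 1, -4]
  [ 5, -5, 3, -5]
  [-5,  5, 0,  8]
λ = 3: alg = 4, geom = 2

Step 1 — factor the characteristic polynomial to read off the algebraic multiplicities:
  χ_A(x) = (x - 3)^4

Step 2 — compute geometric multiplicities via the rank-nullity identity g(λ) = n − rank(A − λI):
  rank(A − (3)·I) = 2, so dim ker(A − (3)·I) = n − 2 = 2

Summary:
  λ = 3: algebraic multiplicity = 4, geometric multiplicity = 2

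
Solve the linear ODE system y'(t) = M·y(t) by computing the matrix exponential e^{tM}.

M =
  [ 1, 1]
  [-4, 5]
e^{tM} =
  [-2*t*exp(3*t) + exp(3*t), t*exp(3*t)]
  [-4*t*exp(3*t), 2*t*exp(3*t) + exp(3*t)]

Strategy: write M = P · J · P⁻¹ where J is a Jordan canonical form, so e^{tM} = P · e^{tJ} · P⁻¹, and e^{tJ} can be computed block-by-block.

M has Jordan form
J =
  [3, 1]
  [0, 3]
(up to reordering of blocks).

Per-block formulas:
  For a 2×2 Jordan block J_2(3): exp(t · J_2(3)) = e^(3t)·(I + t·N), where N is the 2×2 nilpotent shift.

After assembling e^{tJ} and conjugating by P, we get:

e^{tM} =
  [-2*t*exp(3*t) + exp(3*t), t*exp(3*t)]
  [-4*t*exp(3*t), 2*t*exp(3*t) + exp(3*t)]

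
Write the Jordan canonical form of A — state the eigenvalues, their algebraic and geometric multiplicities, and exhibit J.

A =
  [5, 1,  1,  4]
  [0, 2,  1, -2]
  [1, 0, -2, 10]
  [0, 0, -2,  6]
J_1(2) ⊕ J_3(3)

The characteristic polynomial is
  det(x·I − A) = x^4 - 11*x^3 + 45*x^2 - 81*x + 54 = (x - 3)^3*(x - 2)

Eigenvalues and multiplicities (the geometric multiplicity of λ is n − rank(A − λI), which equals the number of Jordan blocks for λ):
  λ = 2: algebraic multiplicity = 1, geometric multiplicity = 1
  λ = 3: algebraic multiplicity = 3, geometric multiplicity = 1

Determining the block sizes for each eigenvalue:
  λ = 2: one block (gm = 1), so the single block has size am = 1 → block sizes [1]
  λ = 3: one block (gm = 1), so the single block has size am = 3 → block sizes [3]

Assembling the blocks gives a Jordan form
J =
  [2, 0, 0, 0]
  [0, 3, 1, 0]
  [0, 0, 3, 1]
  [0, 0, 0, 3]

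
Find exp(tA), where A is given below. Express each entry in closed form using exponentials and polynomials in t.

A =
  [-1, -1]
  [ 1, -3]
e^{tA} =
  [t*exp(-2*t) + exp(-2*t), -t*exp(-2*t)]
  [t*exp(-2*t), -t*exp(-2*t) + exp(-2*t)]

Strategy: write A = P · J · P⁻¹ where J is a Jordan canonical form, so e^{tA} = P · e^{tJ} · P⁻¹, and e^{tJ} can be computed block-by-block.

A has Jordan form
J =
  [-2,  1]
  [ 0, -2]
(up to reordering of blocks).

Per-block formulas:
  For a 2×2 Jordan block J_2(-2): exp(t · J_2(-2)) = e^(-2t)·(I + t·N), where N is the 2×2 nilpotent shift.

After assembling e^{tJ} and conjugating by P, we get:

e^{tA} =
  [t*exp(-2*t) + exp(-2*t), -t*exp(-2*t)]
  [t*exp(-2*t), -t*exp(-2*t) + exp(-2*t)]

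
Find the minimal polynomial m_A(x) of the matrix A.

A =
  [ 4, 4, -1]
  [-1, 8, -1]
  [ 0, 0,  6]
x^3 - 18*x^2 + 108*x - 216

The characteristic polynomial is χ_A(x) = (x - 6)^3, so the eigenvalues are known. The minimal polynomial is
  m_A(x) = Π_λ (x − λ)^{k_λ}
where k_λ is the size of the *largest* Jordan block for λ (equivalently, the smallest k with (A − λI)^k v = 0 for every generalised eigenvector v of λ).

  λ = 6: largest Jordan block has size 3, contributing (x − 6)^3

So m_A(x) = (x - 6)^3 = x^3 - 18*x^2 + 108*x - 216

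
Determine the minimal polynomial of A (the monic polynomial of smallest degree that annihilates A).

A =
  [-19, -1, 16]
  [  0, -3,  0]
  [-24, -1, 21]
x^3 + x^2 - 21*x - 45

The characteristic polynomial is χ_A(x) = (x - 5)*(x + 3)^2, so the eigenvalues are known. The minimal polynomial is
  m_A(x) = Π_λ (x − λ)^{k_λ}
where k_λ is the size of the *largest* Jordan block for λ (equivalently, the smallest k with (A − λI)^k v = 0 for every generalised eigenvector v of λ).

  λ = -3: largest Jordan block has size 2, contributing (x + 3)^2
  λ = 5: largest Jordan block has size 1, contributing (x − 5)

So m_A(x) = (x - 5)*(x + 3)^2 = x^3 + x^2 - 21*x - 45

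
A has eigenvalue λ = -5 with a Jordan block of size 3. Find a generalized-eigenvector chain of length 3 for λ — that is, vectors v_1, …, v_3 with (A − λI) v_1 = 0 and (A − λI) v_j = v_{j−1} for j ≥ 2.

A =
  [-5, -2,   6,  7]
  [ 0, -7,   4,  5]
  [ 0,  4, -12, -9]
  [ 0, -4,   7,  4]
A Jordan chain for λ = -5 of length 3:
v_1 = (-1, -1, 2, -2)ᵀ
v_2 = (6, 4, -7, 7)ᵀ
v_3 = (0, 0, 1, 0)ᵀ

Let N = A − (-5)·I. We want v_3 with N^3 v_3 = 0 but N^2 v_3 ≠ 0; then v_{j-1} := N · v_j for j = 3, …, 2.

Pick v_3 = (0, 0, 1, 0)ᵀ.
Then v_2 = N · v_3 = (6, 4, -7, 7)ᵀ.
Then v_1 = N · v_2 = (-1, -1, 2, -2)ᵀ.

Sanity check: (A − (-5)·I) v_1 = (0, 0, 0, 0)ᵀ = 0. ✓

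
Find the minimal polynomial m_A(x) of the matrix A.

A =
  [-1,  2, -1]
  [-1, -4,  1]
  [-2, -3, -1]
x^3 + 6*x^2 + 12*x + 8

The characteristic polynomial is χ_A(x) = (x + 2)^3, so the eigenvalues are known. The minimal polynomial is
  m_A(x) = Π_λ (x − λ)^{k_λ}
where k_λ is the size of the *largest* Jordan block for λ (equivalently, the smallest k with (A − λI)^k v = 0 for every generalised eigenvector v of λ).

  λ = -2: largest Jordan block has size 3, contributing (x + 2)^3

So m_A(x) = (x + 2)^3 = x^3 + 6*x^2 + 12*x + 8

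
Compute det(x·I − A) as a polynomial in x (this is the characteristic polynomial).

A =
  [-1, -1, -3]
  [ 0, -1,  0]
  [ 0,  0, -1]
x^3 + 3*x^2 + 3*x + 1

Expanding det(x·I − A) (e.g. by cofactor expansion or by noting that A is similar to its Jordan form J, which has the same characteristic polynomial as A) gives
  χ_A(x) = x^3 + 3*x^2 + 3*x + 1
which factors as (x + 1)^3. The eigenvalues (with algebraic multiplicities) are λ = -1 with multiplicity 3.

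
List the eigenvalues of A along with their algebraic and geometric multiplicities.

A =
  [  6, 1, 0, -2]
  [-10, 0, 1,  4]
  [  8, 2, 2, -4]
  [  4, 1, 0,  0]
λ = 2: alg = 4, geom = 2

Step 1 — factor the characteristic polynomial to read off the algebraic multiplicities:
  χ_A(x) = (x - 2)^4

Step 2 — compute geometric multiplicities via the rank-nullity identity g(λ) = n − rank(A − λI):
  rank(A − (2)·I) = 2, so dim ker(A − (2)·I) = n − 2 = 2

Summary:
  λ = 2: algebraic multiplicity = 4, geometric multiplicity = 2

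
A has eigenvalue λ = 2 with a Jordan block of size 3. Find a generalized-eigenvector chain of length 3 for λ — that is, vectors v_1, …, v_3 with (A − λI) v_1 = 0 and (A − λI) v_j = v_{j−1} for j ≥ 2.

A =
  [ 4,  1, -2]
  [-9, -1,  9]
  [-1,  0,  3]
A Jordan chain for λ = 2 of length 3:
v_1 = (-3, 0, -3)ᵀ
v_2 = (2, -9, -1)ᵀ
v_3 = (1, 0, 0)ᵀ

Let N = A − (2)·I. We want v_3 with N^3 v_3 = 0 but N^2 v_3 ≠ 0; then v_{j-1} := N · v_j for j = 3, …, 2.

Pick v_3 = (1, 0, 0)ᵀ.
Then v_2 = N · v_3 = (2, -9, -1)ᵀ.
Then v_1 = N · v_2 = (-3, 0, -3)ᵀ.

Sanity check: (A − (2)·I) v_1 = (0, 0, 0)ᵀ = 0. ✓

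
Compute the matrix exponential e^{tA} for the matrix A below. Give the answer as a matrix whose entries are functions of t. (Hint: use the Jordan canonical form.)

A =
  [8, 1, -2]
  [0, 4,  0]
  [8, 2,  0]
e^{tA} =
  [4*t*exp(4*t) + exp(4*t), t*exp(4*t), -2*t*exp(4*t)]
  [0, exp(4*t), 0]
  [8*t*exp(4*t), 2*t*exp(4*t), -4*t*exp(4*t) + exp(4*t)]

Strategy: write A = P · J · P⁻¹ where J is a Jordan canonical form, so e^{tA} = P · e^{tJ} · P⁻¹, and e^{tJ} can be computed block-by-block.

A has Jordan form
J =
  [4, 1, 0]
  [0, 4, 0]
  [0, 0, 4]
(up to reordering of blocks).

Per-block formulas:
  For a 2×2 Jordan block J_2(4): exp(t · J_2(4)) = e^(4t)·(I + t·N), where N is the 2×2 nilpotent shift.
  For a 1×1 block at λ = 4: exp(t · [4]) = [e^(4t)].

After assembling e^{tJ} and conjugating by P, we get:

e^{tA} =
  [4*t*exp(4*t) + exp(4*t), t*exp(4*t), -2*t*exp(4*t)]
  [0, exp(4*t), 0]
  [8*t*exp(4*t), 2*t*exp(4*t), -4*t*exp(4*t) + exp(4*t)]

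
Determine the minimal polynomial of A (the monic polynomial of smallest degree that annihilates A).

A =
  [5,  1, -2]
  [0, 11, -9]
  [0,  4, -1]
x^3 - 15*x^2 + 75*x - 125

The characteristic polynomial is χ_A(x) = (x - 5)^3, so the eigenvalues are known. The minimal polynomial is
  m_A(x) = Π_λ (x − λ)^{k_λ}
where k_λ is the size of the *largest* Jordan block for λ (equivalently, the smallest k with (A − λI)^k v = 0 for every generalised eigenvector v of λ).

  λ = 5: largest Jordan block has size 3, contributing (x − 5)^3

So m_A(x) = (x - 5)^3 = x^3 - 15*x^2 + 75*x - 125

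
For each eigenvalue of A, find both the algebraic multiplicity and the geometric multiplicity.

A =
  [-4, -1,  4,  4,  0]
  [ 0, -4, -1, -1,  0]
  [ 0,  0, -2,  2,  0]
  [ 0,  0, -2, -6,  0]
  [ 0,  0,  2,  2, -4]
λ = -4: alg = 5, geom = 3

Step 1 — factor the characteristic polynomial to read off the algebraic multiplicities:
  χ_A(x) = (x + 4)^5

Step 2 — compute geometric multiplicities via the rank-nullity identity g(λ) = n − rank(A − λI):
  rank(A − (-4)·I) = 2, so dim ker(A − (-4)·I) = n − 2 = 3

Summary:
  λ = -4: algebraic multiplicity = 5, geometric multiplicity = 3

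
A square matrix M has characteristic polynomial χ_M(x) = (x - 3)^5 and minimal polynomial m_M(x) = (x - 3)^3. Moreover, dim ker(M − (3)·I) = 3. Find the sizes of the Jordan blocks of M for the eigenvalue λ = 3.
Block sizes for λ = 3: [3, 1, 1]

Step 1 — from the characteristic polynomial, algebraic multiplicity of λ = 3 is 5. From dim ker(M − (3)·I) = 3, there are exactly 3 Jordan blocks for λ = 3.
Step 2 — from the minimal polynomial, the factor (x − 3)^3 tells us the largest block for λ = 3 has size 3.
Step 3 — with total size 5, 3 blocks, and largest block 3, the block sizes (in nonincreasing order) are [3, 1, 1].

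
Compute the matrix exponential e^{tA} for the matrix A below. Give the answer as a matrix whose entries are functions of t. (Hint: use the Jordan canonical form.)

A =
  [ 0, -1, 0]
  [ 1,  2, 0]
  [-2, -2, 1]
e^{tA} =
  [-t*exp(t) + exp(t), -t*exp(t), 0]
  [t*exp(t), t*exp(t) + exp(t), 0]
  [-2*t*exp(t), -2*t*exp(t), exp(t)]

Strategy: write A = P · J · P⁻¹ where J is a Jordan canonical form, so e^{tA} = P · e^{tJ} · P⁻¹, and e^{tJ} can be computed block-by-block.

A has Jordan form
J =
  [1, 1, 0]
  [0, 1, 0]
  [0, 0, 1]
(up to reordering of blocks).

Per-block formulas:
  For a 1×1 block at λ = 1: exp(t · [1]) = [e^(1t)].
  For a 2×2 Jordan block J_2(1): exp(t · J_2(1)) = e^(1t)·(I + t·N), where N is the 2×2 nilpotent shift.

After assembling e^{tJ} and conjugating by P, we get:

e^{tA} =
  [-t*exp(t) + exp(t), -t*exp(t), 0]
  [t*exp(t), t*exp(t) + exp(t), 0]
  [-2*t*exp(t), -2*t*exp(t), exp(t)]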